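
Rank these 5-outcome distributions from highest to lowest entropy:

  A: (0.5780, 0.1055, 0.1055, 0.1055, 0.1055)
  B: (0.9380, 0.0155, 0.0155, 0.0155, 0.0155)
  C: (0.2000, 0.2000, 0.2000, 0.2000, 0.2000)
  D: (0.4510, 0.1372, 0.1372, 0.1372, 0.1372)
C > D > A > B

Key insight: Entropy is maximized by uniform distributions and minimized by concentrated distributions.

Entropies:
  H(A) = 1.8264 bits
  H(B) = 0.4593 bits
  H(C) = 2.3219 bits
  H(D) = 2.0911 bits

Ranking: C > D > A > B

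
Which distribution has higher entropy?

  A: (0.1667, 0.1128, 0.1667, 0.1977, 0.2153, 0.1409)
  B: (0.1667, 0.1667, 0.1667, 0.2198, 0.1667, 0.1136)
B

Both distributions are close to uniform, making this a harder comparison.

H(A) = 2.5544 bits
H(B) = 2.5601 bits

The distribution closer to uniform has higher entropy.
Answer: B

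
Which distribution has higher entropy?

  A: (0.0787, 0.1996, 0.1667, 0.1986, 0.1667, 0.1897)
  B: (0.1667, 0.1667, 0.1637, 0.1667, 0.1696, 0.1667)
B

Both distributions are close to uniform, making this a harder comparison.

H(A) = 2.5325 bits
H(B) = 2.5849 bits

The distribution closer to uniform has higher entropy.
Answer: B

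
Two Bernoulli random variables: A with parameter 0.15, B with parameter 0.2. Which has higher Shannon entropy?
B

For binary distributions, entropy is maximized at p=0.5 and decreases as p moves toward 0 or 1.

H(A) = H(0.15) = 0.6098 bits
H(B) = H(0.2) = 0.7219 bits

Distribution B (p=0.2) is closer to uniform (p=0.5), so it has higher entropy.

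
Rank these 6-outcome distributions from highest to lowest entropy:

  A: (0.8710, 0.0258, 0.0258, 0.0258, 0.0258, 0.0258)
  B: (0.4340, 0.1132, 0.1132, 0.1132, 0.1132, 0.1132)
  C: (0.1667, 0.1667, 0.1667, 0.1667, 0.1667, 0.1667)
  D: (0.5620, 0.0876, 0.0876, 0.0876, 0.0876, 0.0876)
C > B > D > A

Key insight: Entropy is maximized by uniform distributions and minimized by concentrated distributions.

Entropies:
  H(A) = 0.8542 bits
  H(B) = 2.3016 bits
  H(C) = 2.5850 bits
  H(D) = 2.0059 bits

Ranking: C > B > D > A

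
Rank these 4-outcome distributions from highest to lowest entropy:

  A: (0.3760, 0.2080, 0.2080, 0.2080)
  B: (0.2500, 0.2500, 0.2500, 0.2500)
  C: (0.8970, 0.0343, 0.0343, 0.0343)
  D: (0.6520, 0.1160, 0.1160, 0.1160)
B > A > D > C

Key insight: Entropy is maximized by uniform distributions and minimized by concentrated distributions.

Entropies:
  H(A) = 1.9442 bits
  H(B) = 2.0000 bits
  H(C) = 0.6417 bits
  H(D) = 1.4838 bits

Ranking: B > A > D > C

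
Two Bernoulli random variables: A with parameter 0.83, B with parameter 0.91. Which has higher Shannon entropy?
A

For binary distributions, entropy is maximized at p=0.5 and decreases as p moves toward 0 or 1.

H(A) = H(0.83) = 0.6577 bits
H(B) = H(0.91) = 0.4365 bits

Distribution A (p=0.83) is closer to uniform (p=0.5), so it has higher entropy.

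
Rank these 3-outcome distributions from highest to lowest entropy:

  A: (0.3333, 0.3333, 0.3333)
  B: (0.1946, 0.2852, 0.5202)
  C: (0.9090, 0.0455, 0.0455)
A > B > C

Key insight: Entropy is maximized by uniform distributions and minimized by concentrated distributions.

- Uniform distributions have maximum entropy log₂(3) = 1.5850 bits
- The more "peaked" or concentrated a distribution, the lower its entropy

Entropies:
  H(A) = 1.5850 bits
  H(B) = 1.4662 bits
  H(C) = 0.5308 bits

Ranking: A > B > C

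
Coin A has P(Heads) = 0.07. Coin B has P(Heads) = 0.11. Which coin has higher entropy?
B

For binary distributions, entropy is maximized at p=0.5 and decreases as p moves toward 0 or 1.

H(A) = H(0.07) = 0.3659 bits
H(B) = H(0.11) = 0.4999 bits

Distribution B (p=0.11) is closer to uniform (p=0.5), so it has higher entropy.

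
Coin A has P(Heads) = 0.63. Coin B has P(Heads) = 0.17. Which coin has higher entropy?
A

For binary distributions, entropy is maximized at p=0.5 and decreases as p moves toward 0 or 1.

H(A) = H(0.63) = 0.9507 bits
H(B) = H(0.17) = 0.6577 bits

Distribution A (p=0.63) is closer to uniform (p=0.5), so it has higher entropy.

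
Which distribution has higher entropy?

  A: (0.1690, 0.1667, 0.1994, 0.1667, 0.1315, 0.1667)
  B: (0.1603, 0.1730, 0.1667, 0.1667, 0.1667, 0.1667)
B

Both distributions are close to uniform, making this a harder comparison.

H(A) = 2.5748 bits
H(B) = 2.5846 bits

The distribution closer to uniform has higher entropy.
Answer: B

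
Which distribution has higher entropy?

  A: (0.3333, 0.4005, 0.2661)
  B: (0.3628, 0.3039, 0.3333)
B

Both distributions are close to uniform, making this a harder comparison.

H(A) = 1.5653 bits
H(B) = 1.5812 bits

The distribution closer to uniform has higher entropy.
Answer: B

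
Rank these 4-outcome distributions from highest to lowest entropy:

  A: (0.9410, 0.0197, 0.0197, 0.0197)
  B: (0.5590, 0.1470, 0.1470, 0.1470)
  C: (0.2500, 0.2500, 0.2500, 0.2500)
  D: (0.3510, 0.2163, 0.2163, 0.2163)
C > D > B > A

Key insight: Entropy is maximized by uniform distributions and minimized by concentrated distributions.

Entropies:
  H(A) = 0.4170 bits
  H(B) = 1.6889 bits
  H(C) = 2.0000 bits
  H(D) = 1.9636 bits

Ranking: C > D > B > A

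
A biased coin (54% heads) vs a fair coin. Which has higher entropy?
Fair coin

The fair coin is uniform (p=0.5), maximizing binary entropy at 1 bit. The biased coin has H(0.54) ≈ 0.995 bits — its outcome is more predictable, so its entropy is lower.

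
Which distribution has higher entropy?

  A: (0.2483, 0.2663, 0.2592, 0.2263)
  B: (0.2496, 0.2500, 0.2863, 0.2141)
A

Both distributions are close to uniform, making this a harder comparison.

H(A) = 1.9973 bits
H(B) = 1.9924 bits

The distribution closer to uniform has higher entropy.
Answer: A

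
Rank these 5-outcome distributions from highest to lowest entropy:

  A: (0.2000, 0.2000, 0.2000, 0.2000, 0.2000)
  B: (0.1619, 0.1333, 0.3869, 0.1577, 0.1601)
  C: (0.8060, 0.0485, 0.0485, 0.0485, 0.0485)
A > B > C

Key insight: Entropy is maximized by uniform distributions and minimized by concentrated distributions.

- Uniform distributions have maximum entropy log₂(5) = 2.3219 bits
- The more "peaked" or concentrated a distribution, the lower its entropy

Entropies:
  H(A) = 2.3219 bits
  H(B) = 2.1863 bits
  H(C) = 1.0978 bits

Ranking: A > B > C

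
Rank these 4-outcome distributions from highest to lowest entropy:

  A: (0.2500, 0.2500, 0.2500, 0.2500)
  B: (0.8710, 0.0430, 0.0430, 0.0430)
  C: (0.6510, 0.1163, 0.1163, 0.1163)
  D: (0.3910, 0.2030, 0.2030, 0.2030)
A > D > C > B

Key insight: Entropy is maximized by uniform distributions and minimized by concentrated distributions.

Entropies:
  H(A) = 2.0000 bits
  H(B) = 0.7591 bits
  H(C) = 1.4863 bits
  H(D) = 1.9307 bits

Ranking: A > D > C > B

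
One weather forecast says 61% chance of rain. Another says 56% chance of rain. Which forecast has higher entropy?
56% forecast

Treat each forecast as a Bernoulli distribution. Binary entropy is maximized at p=0.5 and falls off symmetrically toward 0 or 1. The 56% forecast is closer to 50%, so it is more uncertain. H(61%) ≈ 0.965 bits, H(56%) ≈ 0.990 bits.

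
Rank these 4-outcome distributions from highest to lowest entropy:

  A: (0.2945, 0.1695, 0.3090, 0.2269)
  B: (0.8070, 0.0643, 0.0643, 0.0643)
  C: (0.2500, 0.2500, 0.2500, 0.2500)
C > A > B

Key insight: Entropy is maximized by uniform distributions and minimized by concentrated distributions.

- Uniform distributions have maximum entropy log₂(4) = 2.0000 bits
- The more "peaked" or concentrated a distribution, the lower its entropy

Entropies:
  H(A) = 1.9626 bits
  H(B) = 1.0136 bits
  H(C) = 2.0000 bits

Ranking: C > A > B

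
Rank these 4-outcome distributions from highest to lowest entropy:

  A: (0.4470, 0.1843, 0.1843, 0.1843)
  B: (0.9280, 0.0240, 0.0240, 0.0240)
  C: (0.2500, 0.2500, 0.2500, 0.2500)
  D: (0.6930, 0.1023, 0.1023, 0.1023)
C > A > D > B

Key insight: Entropy is maximized by uniform distributions and minimized by concentrated distributions.

Entropies:
  H(A) = 1.8684 bits
  H(B) = 0.4875 bits
  H(C) = 2.0000 bits
  H(D) = 1.3763 bits

Ranking: C > A > D > B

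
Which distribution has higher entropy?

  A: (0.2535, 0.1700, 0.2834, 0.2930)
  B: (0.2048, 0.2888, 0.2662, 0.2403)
B

Both distributions are close to uniform, making this a harder comparison.

H(A) = 1.9710 bits
H(B) = 1.9886 bits

The distribution closer to uniform has higher entropy.
Answer: B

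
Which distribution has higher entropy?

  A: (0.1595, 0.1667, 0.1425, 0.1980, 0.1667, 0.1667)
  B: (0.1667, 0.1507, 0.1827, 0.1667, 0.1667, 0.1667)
B

Both distributions are close to uniform, making this a harder comparison.

H(A) = 2.5781 bits
H(B) = 2.5827 bits

The distribution closer to uniform has higher entropy.
Answer: B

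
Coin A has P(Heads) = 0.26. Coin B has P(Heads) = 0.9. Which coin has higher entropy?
A

For binary distributions, entropy is maximized at p=0.5 and decreases as p moves toward 0 or 1.

H(A) = H(0.26) = 0.8267 bits
H(B) = H(0.9) = 0.4690 bits

Distribution A (p=0.26) is closer to uniform (p=0.5), so it has higher entropy.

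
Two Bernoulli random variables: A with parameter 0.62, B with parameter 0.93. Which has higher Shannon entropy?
A

For binary distributions, entropy is maximized at p=0.5 and decreases as p moves toward 0 or 1.

H(A) = H(0.62) = 0.9580 bits
H(B) = H(0.93) = 0.3659 bits

Distribution A (p=0.62) is closer to uniform (p=0.5), so it has higher entropy.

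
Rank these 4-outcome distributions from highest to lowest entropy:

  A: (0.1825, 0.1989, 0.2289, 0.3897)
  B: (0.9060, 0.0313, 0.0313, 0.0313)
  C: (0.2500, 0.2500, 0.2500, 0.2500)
C > A > B

Key insight: Entropy is maximized by uniform distributions and minimized by concentrated distributions.

- Uniform distributions have maximum entropy log₂(4) = 2.0000 bits
- The more "peaked" or concentrated a distribution, the lower its entropy

Entropies:
  H(A) = 1.9280 bits
  H(B) = 0.5987 bits
  H(C) = 2.0000 bits

Ranking: C > A > B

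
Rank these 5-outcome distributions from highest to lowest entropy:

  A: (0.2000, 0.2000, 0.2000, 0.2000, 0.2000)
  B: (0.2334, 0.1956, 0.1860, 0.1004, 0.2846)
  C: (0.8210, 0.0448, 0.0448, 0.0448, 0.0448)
A > B > C

Key insight: Entropy is maximized by uniform distributions and minimized by concentrated distributions.

- Uniform distributions have maximum entropy log₂(5) = 2.3219 bits
- The more "peaked" or concentrated a distribution, the lower its entropy

Entropies:
  H(A) = 2.3219 bits
  H(B) = 2.2507 bits
  H(C) = 1.0359 bits

Ranking: A > B > C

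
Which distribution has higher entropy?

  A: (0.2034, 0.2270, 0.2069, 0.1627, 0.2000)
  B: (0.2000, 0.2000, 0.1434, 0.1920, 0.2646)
A

Both distributions are close to uniform, making this a harder comparison.

H(A) = 2.3138 bits
H(B) = 2.2952 bits

The distribution closer to uniform has higher entropy.
Answer: A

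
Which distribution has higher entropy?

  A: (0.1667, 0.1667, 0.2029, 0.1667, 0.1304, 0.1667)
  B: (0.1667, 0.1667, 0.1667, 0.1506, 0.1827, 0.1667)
B

Both distributions are close to uniform, making this a harder comparison.

H(A) = 2.5735 bits
H(B) = 2.5827 bits

The distribution closer to uniform has higher entropy.
Answer: B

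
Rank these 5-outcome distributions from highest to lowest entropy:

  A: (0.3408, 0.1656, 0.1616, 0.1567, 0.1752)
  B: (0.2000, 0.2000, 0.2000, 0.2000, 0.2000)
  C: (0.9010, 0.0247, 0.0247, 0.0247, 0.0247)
B > A > C

Key insight: Entropy is maximized by uniform distributions and minimized by concentrated distributions.

- Uniform distributions have maximum entropy log₂(5) = 2.3219 bits
- The more "peaked" or concentrated a distribution, the lower its entropy

Entropies:
  H(A) = 2.2432 bits
  H(B) = 2.3219 bits
  H(C) = 0.6638 bits

Ranking: B > A > C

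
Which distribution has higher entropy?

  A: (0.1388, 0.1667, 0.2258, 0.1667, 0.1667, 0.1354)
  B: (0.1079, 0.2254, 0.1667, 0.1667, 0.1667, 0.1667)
A

Both distributions are close to uniform, making this a harder comparison.

H(A) = 2.5633 bits
H(B) = 2.5544 bits

The distribution closer to uniform has higher entropy.
Answer: A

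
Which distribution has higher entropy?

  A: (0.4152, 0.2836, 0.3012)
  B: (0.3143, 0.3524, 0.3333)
B

Both distributions are close to uniform, making this a harder comparison.

H(A) = 1.5636 bits
H(B) = 1.5834 bits

The distribution closer to uniform has higher entropy.
Answer: B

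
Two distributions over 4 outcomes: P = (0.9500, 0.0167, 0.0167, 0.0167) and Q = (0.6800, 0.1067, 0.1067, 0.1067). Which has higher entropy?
Q

P is highly concentrated on one outcome (95%), making it nearly deterministic. Q spreads its mass more evenly (max 68%). The more spread-out distribution has higher entropy: H(P) ≈ 0.366 bits, H(Q) ≈ 1.412 bits.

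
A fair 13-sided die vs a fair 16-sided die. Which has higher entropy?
16-sided die

Both are uniform distributions; for uniform over n outcomes, H = log₂(n). H(13-sided) = log₂(13) = 3.700 bits and H(16-sided) = log₂(16) = 4.000 bits. More outcomes in a uniform distribution means higher entropy.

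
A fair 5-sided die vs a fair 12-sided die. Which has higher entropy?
12-sided die

Both are uniform distributions; for uniform over n outcomes, H = log₂(n). H(5-sided) = log₂(5) = 2.322 bits and H(12-sided) = log₂(12) = 3.585 bits. More outcomes in a uniform distribution means higher entropy.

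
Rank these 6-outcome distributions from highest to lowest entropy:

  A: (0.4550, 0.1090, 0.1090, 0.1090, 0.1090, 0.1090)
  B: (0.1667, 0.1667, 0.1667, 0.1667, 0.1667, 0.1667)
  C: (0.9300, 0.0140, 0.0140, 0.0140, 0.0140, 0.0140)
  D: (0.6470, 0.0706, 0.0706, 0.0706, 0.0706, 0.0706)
B > A > D > C

Key insight: Entropy is maximized by uniform distributions and minimized by concentrated distributions.

Entropies:
  H(A) = 2.2596 bits
  H(B) = 2.5850 bits
  H(C) = 0.5285 bits
  H(D) = 1.7564 bits

Ranking: B > A > D > C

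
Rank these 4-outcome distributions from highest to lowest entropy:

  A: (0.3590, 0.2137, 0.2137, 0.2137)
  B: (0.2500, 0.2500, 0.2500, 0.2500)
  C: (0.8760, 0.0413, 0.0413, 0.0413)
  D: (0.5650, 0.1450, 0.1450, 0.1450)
B > A > D > C

Key insight: Entropy is maximized by uniform distributions and minimized by concentrated distributions.

Entropies:
  H(A) = 1.9578 bits
  H(B) = 2.0000 bits
  H(C) = 0.7373 bits
  H(D) = 1.6772 bits

Ranking: B > A > D > C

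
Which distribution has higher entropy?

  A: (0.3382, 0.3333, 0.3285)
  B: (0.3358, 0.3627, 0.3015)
A

Both distributions are close to uniform, making this a harder comparison.

H(A) = 1.5849 bits
H(B) = 1.5809 bits

The distribution closer to uniform has higher entropy.
Answer: A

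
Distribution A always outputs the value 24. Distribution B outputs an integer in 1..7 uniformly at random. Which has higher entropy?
B

A is deterministic, so H(A) = 0. B is uniform over 7 outcomes, so H(B) = log₂(7) = 2.807 bits. Any distribution with genuine randomness has higher entropy than a deterministic one.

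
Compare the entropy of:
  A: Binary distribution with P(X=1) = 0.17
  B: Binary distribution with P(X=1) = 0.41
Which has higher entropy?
B

For binary distributions, entropy is maximized at p=0.5 and decreases as p moves toward 0 or 1.

H(A) = H(0.17) = 0.6577 bits
H(B) = H(0.41) = 0.9765 bits

Distribution B (p=0.41) is closer to uniform (p=0.5), so it has higher entropy.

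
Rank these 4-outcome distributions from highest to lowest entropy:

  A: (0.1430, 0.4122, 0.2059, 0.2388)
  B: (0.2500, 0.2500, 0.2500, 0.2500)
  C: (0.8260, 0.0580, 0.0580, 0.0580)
B > A > C

Key insight: Entropy is maximized by uniform distributions and minimized by concentrated distributions.

- Uniform distributions have maximum entropy log₂(4) = 2.0000 bits
- The more "peaked" or concentrated a distribution, the lower its entropy

Entropies:
  H(A) = 1.8912 bits
  H(B) = 2.0000 bits
  H(C) = 0.9426 bits

Ranking: B > A > C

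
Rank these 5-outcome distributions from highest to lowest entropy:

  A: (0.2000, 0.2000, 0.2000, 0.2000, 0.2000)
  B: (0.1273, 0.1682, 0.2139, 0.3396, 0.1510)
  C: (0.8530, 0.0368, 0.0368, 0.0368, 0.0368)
A > B > C

Key insight: Entropy is maximized by uniform distributions and minimized by concentrated distributions.

- Uniform distributions have maximum entropy log₂(5) = 2.3219 bits
- The more "peaked" or concentrated a distribution, the lower its entropy

Entropies:
  H(A) = 2.3219 bits
  H(B) = 2.2280 bits
  H(C) = 0.8963 bits

Ranking: A > B > C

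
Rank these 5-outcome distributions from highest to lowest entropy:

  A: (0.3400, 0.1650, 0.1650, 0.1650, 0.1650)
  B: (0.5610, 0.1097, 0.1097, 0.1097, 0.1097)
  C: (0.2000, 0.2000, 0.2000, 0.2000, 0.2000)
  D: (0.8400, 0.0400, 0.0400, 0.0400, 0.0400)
C > A > B > D

Key insight: Entropy is maximized by uniform distributions and minimized by concentrated distributions.

Entropies:
  H(A) = 2.2448 bits
  H(B) = 1.8672 bits
  H(C) = 2.3219 bits
  H(D) = 0.9543 bits

Ranking: C > A > B > D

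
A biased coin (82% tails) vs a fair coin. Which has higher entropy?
Fair coin

The fair coin is uniform (p=0.5), maximizing binary entropy at 1 bit. The biased coin has H(0.82) ≈ 0.680 bits — its outcome is more predictable, so its entropy is lower.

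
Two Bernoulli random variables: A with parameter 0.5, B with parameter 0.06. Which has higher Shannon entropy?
A

For binary distributions, entropy is maximized at p=0.5 and decreases as p moves toward 0 or 1.

H(A) = H(0.5) = 1.0000 bits
H(B) = H(0.06) = 0.3274 bits

Distribution A (p=0.5) is closer to uniform (p=0.5), so it has higher entropy.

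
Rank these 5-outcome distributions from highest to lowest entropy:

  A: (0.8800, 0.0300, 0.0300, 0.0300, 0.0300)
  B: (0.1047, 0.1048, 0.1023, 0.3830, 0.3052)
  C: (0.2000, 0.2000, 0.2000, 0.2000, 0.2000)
C > B > A

Key insight: Entropy is maximized by uniform distributions and minimized by concentrated distributions.

- Uniform distributions have maximum entropy log₂(5) = 2.3219 bits
- The more "peaked" or concentrated a distribution, the lower its entropy

Entropies:
  H(A) = 0.7694 bits
  H(B) = 2.0714 bits
  H(C) = 2.3219 bits

Ranking: C > B > A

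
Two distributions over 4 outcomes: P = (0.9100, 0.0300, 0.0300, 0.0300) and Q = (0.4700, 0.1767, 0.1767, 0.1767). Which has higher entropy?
Q

P is highly concentrated on one outcome (91%), making it nearly deterministic. Q spreads its mass more evenly (max 47%). The more spread-out distribution has higher entropy: H(P) ≈ 0.579 bits, H(Q) ≈ 1.837 bits.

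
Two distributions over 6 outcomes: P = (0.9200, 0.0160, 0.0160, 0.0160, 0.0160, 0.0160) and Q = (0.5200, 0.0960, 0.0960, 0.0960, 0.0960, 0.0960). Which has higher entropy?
Q

P is highly concentrated on one outcome (92%), making it nearly deterministic. Q spreads its mass more evenly (max 52%). The more spread-out distribution has higher entropy: H(P) ≈ 0.588 bits, H(Q) ≈ 2.113 bits.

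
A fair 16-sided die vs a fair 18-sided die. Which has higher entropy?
18-sided die

Both are uniform distributions; for uniform over n outcomes, H = log₂(n). H(16-sided) = log₂(16) = 4.000 bits and H(18-sided) = log₂(18) = 4.170 bits. More outcomes in a uniform distribution means higher entropy.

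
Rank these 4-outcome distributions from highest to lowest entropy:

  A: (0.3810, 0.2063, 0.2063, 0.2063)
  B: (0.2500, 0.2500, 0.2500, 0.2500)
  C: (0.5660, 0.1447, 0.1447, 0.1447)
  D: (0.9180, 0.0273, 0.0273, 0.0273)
B > A > C > D

Key insight: Entropy is maximized by uniform distributions and minimized by concentrated distributions.

Entropies:
  H(A) = 1.9398 bits
  H(B) = 2.0000 bits
  H(C) = 1.6753 bits
  H(D) = 0.5392 bits

Ranking: B > A > C > D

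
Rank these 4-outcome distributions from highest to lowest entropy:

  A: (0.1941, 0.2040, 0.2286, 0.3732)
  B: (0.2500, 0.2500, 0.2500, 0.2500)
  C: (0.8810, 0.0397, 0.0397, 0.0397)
B > A > C

Key insight: Entropy is maximized by uniform distributions and minimized by concentrated distributions.

- Uniform distributions have maximum entropy log₂(4) = 2.0000 bits
- The more "peaked" or concentrated a distribution, the lower its entropy

Entropies:
  H(A) = 1.9444 bits
  H(B) = 2.0000 bits
  H(C) = 0.7151 bits

Ranking: B > A > C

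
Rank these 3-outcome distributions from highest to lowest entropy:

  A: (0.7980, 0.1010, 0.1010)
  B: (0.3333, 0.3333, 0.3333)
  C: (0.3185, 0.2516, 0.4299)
B > C > A

Key insight: Entropy is maximized by uniform distributions and minimized by concentrated distributions.

- Uniform distributions have maximum entropy log₂(3) = 1.5850 bits
- The more "peaked" or concentrated a distribution, the lower its entropy

Entropies:
  H(A) = 0.9279 bits
  H(B) = 1.5850 bits
  H(C) = 1.5502 bits

Ranking: B > C > A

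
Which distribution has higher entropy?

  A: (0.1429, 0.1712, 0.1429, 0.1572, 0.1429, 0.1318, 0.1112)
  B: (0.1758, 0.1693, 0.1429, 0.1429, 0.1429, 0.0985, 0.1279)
A

Both distributions are close to uniform, making this a harder comparison.

H(A) = 2.7964 bits
H(B) = 2.7866 bits

The distribution closer to uniform has higher entropy.
Answer: A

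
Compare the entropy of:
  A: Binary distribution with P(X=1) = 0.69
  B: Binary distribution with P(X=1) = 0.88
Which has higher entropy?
A

For binary distributions, entropy is maximized at p=0.5 and decreases as p moves toward 0 or 1.

H(A) = H(0.69) = 0.8932 bits
H(B) = H(0.88) = 0.5294 bits

Distribution A (p=0.69) is closer to uniform (p=0.5), so it has higher entropy.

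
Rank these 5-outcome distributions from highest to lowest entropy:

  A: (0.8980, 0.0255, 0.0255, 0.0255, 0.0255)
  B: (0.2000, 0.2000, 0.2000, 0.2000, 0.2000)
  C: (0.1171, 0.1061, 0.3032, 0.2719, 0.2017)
B > C > A

Key insight: Entropy is maximized by uniform distributions and minimized by concentrated distributions.

- Uniform distributions have maximum entropy log₂(5) = 2.3219 bits
- The more "peaked" or concentrated a distribution, the lower its entropy

Entropies:
  H(A) = 0.6793 bits
  H(B) = 2.3219 bits
  H(C) = 2.2044 bits

Ranking: B > C > A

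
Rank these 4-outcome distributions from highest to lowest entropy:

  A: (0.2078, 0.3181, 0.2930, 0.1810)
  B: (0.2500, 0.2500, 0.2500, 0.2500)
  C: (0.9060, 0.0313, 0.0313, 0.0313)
B > A > C

Key insight: Entropy is maximized by uniform distributions and minimized by concentrated distributions.

- Uniform distributions have maximum entropy log₂(4) = 2.0000 bits
- The more "peaked" or concentrated a distribution, the lower its entropy

Entropies:
  H(A) = 1.9620 bits
  H(B) = 2.0000 bits
  H(C) = 0.5987 bits

Ranking: B > A > C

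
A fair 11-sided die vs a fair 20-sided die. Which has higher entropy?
20-sided die

Both are uniform distributions; for uniform over n outcomes, H = log₂(n). H(11-sided) = log₂(11) = 3.459 bits and H(20-sided) = log₂(20) = 4.322 bits. More outcomes in a uniform distribution means higher entropy.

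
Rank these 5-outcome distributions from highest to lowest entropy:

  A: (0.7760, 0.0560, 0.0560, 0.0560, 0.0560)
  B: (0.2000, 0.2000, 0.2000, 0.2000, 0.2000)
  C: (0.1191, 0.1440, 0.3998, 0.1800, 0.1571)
B > C > A

Key insight: Entropy is maximized by uniform distributions and minimized by concentrated distributions.

- Uniform distributions have maximum entropy log₂(5) = 2.3219 bits
- The more "peaked" or concentrated a distribution, the lower its entropy

Entropies:
  H(A) = 1.2154 bits
  H(B) = 2.3219 bits
  H(C) = 2.1619 bits

Ranking: B > C > A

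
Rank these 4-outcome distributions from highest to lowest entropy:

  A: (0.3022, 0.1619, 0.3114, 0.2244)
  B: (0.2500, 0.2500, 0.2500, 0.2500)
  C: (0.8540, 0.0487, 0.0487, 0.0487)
B > A > C

Key insight: Entropy is maximized by uniform distributions and minimized by concentrated distributions.

- Uniform distributions have maximum entropy log₂(4) = 2.0000 bits
- The more "peaked" or concentrated a distribution, the lower its entropy

Entropies:
  H(A) = 1.9550 bits
  H(B) = 2.0000 bits
  H(C) = 0.8311 bits

Ranking: B > A > C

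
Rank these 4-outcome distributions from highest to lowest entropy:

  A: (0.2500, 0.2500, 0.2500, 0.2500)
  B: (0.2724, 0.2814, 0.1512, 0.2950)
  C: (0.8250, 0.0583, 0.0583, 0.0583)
A > B > C

Key insight: Entropy is maximized by uniform distributions and minimized by concentrated distributions.

- Uniform distributions have maximum entropy log₂(4) = 2.0000 bits
- The more "peaked" or concentrated a distribution, the lower its entropy

Entropies:
  H(A) = 2.0000 bits
  H(B) = 1.9575 bits
  H(C) = 0.9464 bits

Ranking: A > B > C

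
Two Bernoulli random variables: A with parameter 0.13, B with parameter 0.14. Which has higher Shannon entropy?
B

For binary distributions, entropy is maximized at p=0.5 and decreases as p moves toward 0 or 1.

H(A) = H(0.13) = 0.5574 bits
H(B) = H(0.14) = 0.5842 bits

Distribution B (p=0.14) is closer to uniform (p=0.5), so it has higher entropy.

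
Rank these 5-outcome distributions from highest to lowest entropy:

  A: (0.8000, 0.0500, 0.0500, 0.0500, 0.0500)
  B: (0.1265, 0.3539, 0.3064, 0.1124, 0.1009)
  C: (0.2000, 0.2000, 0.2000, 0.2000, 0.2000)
C > B > A

Key insight: Entropy is maximized by uniform distributions and minimized by concentrated distributions.

- Uniform distributions have maximum entropy log₂(5) = 2.3219 bits
- The more "peaked" or concentrated a distribution, the lower its entropy

Entropies:
  H(A) = 1.1219 bits
  H(B) = 2.1187 bits
  H(C) = 2.3219 bits

Ranking: C > B > A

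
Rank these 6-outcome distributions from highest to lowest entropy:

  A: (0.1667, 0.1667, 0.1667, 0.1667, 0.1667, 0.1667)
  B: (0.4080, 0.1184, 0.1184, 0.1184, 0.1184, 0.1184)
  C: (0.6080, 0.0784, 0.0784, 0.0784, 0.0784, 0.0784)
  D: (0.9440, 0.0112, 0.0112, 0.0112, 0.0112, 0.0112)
A > B > C > D

Key insight: Entropy is maximized by uniform distributions and minimized by concentrated distributions.

Entropies:
  H(A) = 2.5850 bits
  H(B) = 2.3500 bits
  H(C) = 1.8763 bits
  H(D) = 0.4414 bits

Ranking: A > B > C > D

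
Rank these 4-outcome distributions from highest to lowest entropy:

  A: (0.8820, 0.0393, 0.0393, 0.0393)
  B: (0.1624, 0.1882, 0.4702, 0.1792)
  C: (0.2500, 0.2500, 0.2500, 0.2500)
C > B > A

Key insight: Entropy is maximized by uniform distributions and minimized by concentrated distributions.

- Uniform distributions have maximum entropy log₂(4) = 2.0000 bits
- The more "peaked" or concentrated a distribution, the lower its entropy

Entropies:
  H(A) = 0.7106 bits
  H(B) = 1.8357 bits
  H(C) = 2.0000 bits

Ranking: C > B > A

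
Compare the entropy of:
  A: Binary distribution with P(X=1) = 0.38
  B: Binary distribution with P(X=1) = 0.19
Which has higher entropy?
A

For binary distributions, entropy is maximized at p=0.5 and decreases as p moves toward 0 or 1.

H(A) = H(0.38) = 0.9580 bits
H(B) = H(0.19) = 0.7015 bits

Distribution A (p=0.38) is closer to uniform (p=0.5), so it has higher entropy.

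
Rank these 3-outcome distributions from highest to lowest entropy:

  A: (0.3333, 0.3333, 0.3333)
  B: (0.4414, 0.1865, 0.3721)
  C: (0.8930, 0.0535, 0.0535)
A > B > C

Key insight: Entropy is maximized by uniform distributions and minimized by concentrated distributions.

- Uniform distributions have maximum entropy log₂(3) = 1.5850 bits
- The more "peaked" or concentrated a distribution, the lower its entropy

Entropies:
  H(A) = 1.5850 bits
  H(B) = 1.5033 bits
  H(C) = 0.5978 bits

Ranking: A > B > C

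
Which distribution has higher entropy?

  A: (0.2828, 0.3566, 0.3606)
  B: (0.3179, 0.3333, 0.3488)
B

Both distributions are close to uniform, making this a harder comparison.

H(A) = 1.5764 bits
H(B) = 1.5839 bits

The distribution closer to uniform has higher entropy.
Answer: B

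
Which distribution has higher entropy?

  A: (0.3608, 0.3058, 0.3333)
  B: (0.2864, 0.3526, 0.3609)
A

Both distributions are close to uniform, making this a harder comparison.

H(A) = 1.5817 bits
H(B) = 1.5776 bits

The distribution closer to uniform has higher entropy.
Answer: A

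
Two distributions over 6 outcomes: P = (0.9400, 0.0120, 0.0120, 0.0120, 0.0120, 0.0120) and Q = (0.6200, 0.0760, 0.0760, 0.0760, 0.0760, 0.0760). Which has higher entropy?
Q

P is highly concentrated on one outcome (94%), making it nearly deterministic. Q spreads its mass more evenly (max 62%). The more spread-out distribution has higher entropy: H(P) ≈ 0.467 bits, H(Q) ≈ 1.840 bits.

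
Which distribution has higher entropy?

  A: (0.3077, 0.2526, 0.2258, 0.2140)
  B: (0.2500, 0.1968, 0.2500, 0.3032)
A

Both distributions are close to uniform, making this a harder comparison.

H(A) = 1.9854 bits
H(B) = 1.9835 bits

The distribution closer to uniform has higher entropy.
Answer: A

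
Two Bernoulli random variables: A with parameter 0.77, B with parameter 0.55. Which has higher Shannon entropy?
B

For binary distributions, entropy is maximized at p=0.5 and decreases as p moves toward 0 or 1.

H(A) = H(0.77) = 0.7780 bits
H(B) = H(0.55) = 0.9928 bits

Distribution B (p=0.55) is closer to uniform (p=0.5), so it has higher entropy.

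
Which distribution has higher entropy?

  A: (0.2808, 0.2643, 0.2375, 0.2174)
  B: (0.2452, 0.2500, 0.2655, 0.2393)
B

Both distributions are close to uniform, making this a harder comparison.

H(A) = 1.9931 bits
H(B) = 1.9989 bits

The distribution closer to uniform has higher entropy.
Answer: B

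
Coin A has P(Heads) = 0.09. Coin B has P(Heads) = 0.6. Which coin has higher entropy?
B

For binary distributions, entropy is maximized at p=0.5 and decreases as p moves toward 0 or 1.

H(A) = H(0.09) = 0.4365 bits
H(B) = H(0.6) = 0.9710 bits

Distribution B (p=0.6) is closer to uniform (p=0.5), so it has higher entropy.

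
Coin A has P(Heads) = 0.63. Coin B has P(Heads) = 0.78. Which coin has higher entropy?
A

For binary distributions, entropy is maximized at p=0.5 and decreases as p moves toward 0 or 1.

H(A) = H(0.63) = 0.9507 bits
H(B) = H(0.78) = 0.7602 bits

Distribution A (p=0.63) is closer to uniform (p=0.5), so it has higher entropy.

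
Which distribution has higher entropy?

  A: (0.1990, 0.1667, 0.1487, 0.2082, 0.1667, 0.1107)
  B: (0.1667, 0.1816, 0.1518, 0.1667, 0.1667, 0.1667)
B

Both distributions are close to uniform, making this a harder comparison.

H(A) = 2.5569 bits
H(B) = 2.5830 bits

The distribution closer to uniform has higher entropy.
Answer: B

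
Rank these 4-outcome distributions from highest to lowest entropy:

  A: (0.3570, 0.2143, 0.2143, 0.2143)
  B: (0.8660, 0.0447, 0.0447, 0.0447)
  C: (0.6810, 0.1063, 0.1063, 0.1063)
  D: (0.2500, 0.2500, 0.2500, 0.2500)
D > A > C > B

Key insight: Entropy is maximized by uniform distributions and minimized by concentrated distributions.

Entropies:
  H(A) = 1.9593 bits
  H(B) = 0.7807 bits
  H(C) = 1.4089 bits
  H(D) = 2.0000 bits

Ranking: D > A > C > B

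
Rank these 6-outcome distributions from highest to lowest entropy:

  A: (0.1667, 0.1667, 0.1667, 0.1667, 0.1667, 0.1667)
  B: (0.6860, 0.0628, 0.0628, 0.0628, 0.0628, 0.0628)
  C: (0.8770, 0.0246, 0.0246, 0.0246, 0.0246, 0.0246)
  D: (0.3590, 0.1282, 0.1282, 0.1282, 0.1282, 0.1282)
A > D > B > C

Key insight: Entropy is maximized by uniform distributions and minimized by concentrated distributions.

Entropies:
  H(A) = 2.5850 bits
  H(B) = 1.6268 bits
  H(C) = 0.8235 bits
  H(D) = 2.4302 bits

Ranking: A > D > B > C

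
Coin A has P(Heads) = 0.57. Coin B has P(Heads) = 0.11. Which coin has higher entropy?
A

For binary distributions, entropy is maximized at p=0.5 and decreases as p moves toward 0 or 1.

H(A) = H(0.57) = 0.9858 bits
H(B) = H(0.11) = 0.4999 bits

Distribution A (p=0.57) is closer to uniform (p=0.5), so it has higher entropy.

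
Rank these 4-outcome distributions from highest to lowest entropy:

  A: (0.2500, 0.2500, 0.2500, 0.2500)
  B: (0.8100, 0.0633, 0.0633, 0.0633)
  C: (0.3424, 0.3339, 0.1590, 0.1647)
A > C > B

Key insight: Entropy is maximized by uniform distributions and minimized by concentrated distributions.

- Uniform distributions have maximum entropy log₂(4) = 2.0000 bits
- The more "peaked" or concentrated a distribution, the lower its entropy

Entropies:
  H(A) = 2.0000 bits
  H(B) = 1.0026 bits
  H(C) = 1.9082 bits

Ranking: A > C > B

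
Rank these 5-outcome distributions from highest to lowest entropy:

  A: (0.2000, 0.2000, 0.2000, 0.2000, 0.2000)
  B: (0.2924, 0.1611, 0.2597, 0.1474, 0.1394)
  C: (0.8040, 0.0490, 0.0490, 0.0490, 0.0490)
A > B > C

Key insight: Entropy is maximized by uniform distributions and minimized by concentrated distributions.

- Uniform distributions have maximum entropy log₂(5) = 2.3219 bits
- The more "peaked" or concentrated a distribution, the lower its entropy

Entropies:
  H(A) = 2.3219 bits
  H(B) = 2.2516 bits
  H(C) = 1.1059 bits

Ranking: A > B > C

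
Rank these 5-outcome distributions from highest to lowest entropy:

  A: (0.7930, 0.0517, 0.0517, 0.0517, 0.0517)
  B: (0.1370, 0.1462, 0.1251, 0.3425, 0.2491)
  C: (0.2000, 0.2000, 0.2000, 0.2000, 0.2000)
C > B > A

Key insight: Entropy is maximized by uniform distributions and minimized by concentrated distributions.

- Uniform distributions have maximum entropy log₂(5) = 2.3219 bits
- The more "peaked" or concentrated a distribution, the lower its entropy

Entropies:
  H(A) = 1.1497 bits
  H(B) = 2.2026 bits
  H(C) = 2.3219 bits

Ranking: C > B > A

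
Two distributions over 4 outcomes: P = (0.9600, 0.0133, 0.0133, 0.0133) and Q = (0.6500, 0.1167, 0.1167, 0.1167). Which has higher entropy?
Q

P is highly concentrated on one outcome (96%), making it nearly deterministic. Q spreads its mass more evenly (max 65%). The more spread-out distribution has higher entropy: H(P) ≈ 0.306 bits, H(Q) ≈ 1.489 bits.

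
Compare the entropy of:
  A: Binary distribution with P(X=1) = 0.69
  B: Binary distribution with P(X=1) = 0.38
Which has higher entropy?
B

For binary distributions, entropy is maximized at p=0.5 and decreases as p moves toward 0 or 1.

H(A) = H(0.69) = 0.8932 bits
H(B) = H(0.38) = 0.9580 bits

Distribution B (p=0.38) is closer to uniform (p=0.5), so it has higher entropy.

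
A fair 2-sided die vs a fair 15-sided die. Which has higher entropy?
15-sided die

Both are uniform distributions; for uniform over n outcomes, H = log₂(n). H(2-sided) = log₂(2) = 1.000 bits and H(15-sided) = log₂(15) = 3.907 bits. More outcomes in a uniform distribution means higher entropy.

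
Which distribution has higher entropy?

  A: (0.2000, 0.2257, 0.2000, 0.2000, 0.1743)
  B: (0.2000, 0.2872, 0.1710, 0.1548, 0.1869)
A

Both distributions are close to uniform, making this a harder comparison.

H(A) = 2.3172 bits
H(B) = 2.2860 bits

The distribution closer to uniform has higher entropy.
Answer: A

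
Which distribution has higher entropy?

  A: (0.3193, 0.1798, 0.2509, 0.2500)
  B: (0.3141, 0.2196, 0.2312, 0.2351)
B

Both distributions are close to uniform, making this a harder comparison.

H(A) = 1.9715 bits
H(B) = 1.9845 bits

The distribution closer to uniform has higher entropy.
Answer: B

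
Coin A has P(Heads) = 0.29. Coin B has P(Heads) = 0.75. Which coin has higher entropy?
A

For binary distributions, entropy is maximized at p=0.5 and decreases as p moves toward 0 or 1.

H(A) = H(0.29) = 0.8687 bits
H(B) = H(0.75) = 0.8113 bits

Distribution A (p=0.29) is closer to uniform (p=0.5), so it has higher entropy.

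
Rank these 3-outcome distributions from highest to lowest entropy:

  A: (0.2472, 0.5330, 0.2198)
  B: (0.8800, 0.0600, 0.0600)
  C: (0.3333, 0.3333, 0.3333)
C > A > B

Key insight: Entropy is maximized by uniform distributions and minimized by concentrated distributions.

- Uniform distributions have maximum entropy log₂(3) = 1.5850 bits
- The more "peaked" or concentrated a distribution, the lower its entropy

Entropies:
  H(A) = 1.4627 bits
  H(B) = 0.6494 bits
  H(C) = 1.5850 bits

Ranking: C > A > B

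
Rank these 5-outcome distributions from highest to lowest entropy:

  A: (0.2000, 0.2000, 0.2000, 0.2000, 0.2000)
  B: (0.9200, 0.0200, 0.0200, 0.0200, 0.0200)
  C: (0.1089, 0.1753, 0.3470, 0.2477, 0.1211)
A > C > B

Key insight: Entropy is maximized by uniform distributions and minimized by concentrated distributions.

- Uniform distributions have maximum entropy log₂(5) = 2.3219 bits
- The more "peaked" or concentrated a distribution, the lower its entropy

Entropies:
  H(A) = 2.3219 bits
  H(B) = 0.5622 bits
  H(C) = 2.1862 bits

Ranking: A > C > B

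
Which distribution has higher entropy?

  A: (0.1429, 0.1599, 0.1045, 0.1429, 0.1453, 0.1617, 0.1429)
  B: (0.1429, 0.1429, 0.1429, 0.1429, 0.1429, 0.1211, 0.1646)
B

Both distributions are close to uniform, making this a harder comparison.

H(A) = 2.7960 bits
H(B) = 2.8026 bits

The distribution closer to uniform has higher entropy.
Answer: B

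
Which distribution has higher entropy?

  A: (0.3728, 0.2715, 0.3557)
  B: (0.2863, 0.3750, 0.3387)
B

Both distributions are close to uniform, making this a harder comparison.

H(A) = 1.5718 bits
H(B) = 1.5763 bits

The distribution closer to uniform has higher entropy.
Answer: B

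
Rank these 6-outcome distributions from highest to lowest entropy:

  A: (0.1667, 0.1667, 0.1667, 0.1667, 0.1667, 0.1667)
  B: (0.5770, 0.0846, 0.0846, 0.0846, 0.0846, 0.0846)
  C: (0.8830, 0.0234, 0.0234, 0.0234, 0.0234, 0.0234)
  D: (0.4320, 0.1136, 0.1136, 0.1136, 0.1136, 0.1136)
A > D > B > C

Key insight: Entropy is maximized by uniform distributions and minimized by concentrated distributions.

Entropies:
  H(A) = 2.5850 bits
  H(B) = 1.9650 bits
  H(C) = 0.7923 bits
  H(D) = 2.3055 bits

Ranking: A > D > B > C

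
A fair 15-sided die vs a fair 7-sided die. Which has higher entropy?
15-sided die

Both are uniform distributions; for uniform over n outcomes, H = log₂(n). H(15-sided) = log₂(15) = 3.907 bits and H(7-sided) = log₂(7) = 2.807 bits. More outcomes in a uniform distribution means higher entropy.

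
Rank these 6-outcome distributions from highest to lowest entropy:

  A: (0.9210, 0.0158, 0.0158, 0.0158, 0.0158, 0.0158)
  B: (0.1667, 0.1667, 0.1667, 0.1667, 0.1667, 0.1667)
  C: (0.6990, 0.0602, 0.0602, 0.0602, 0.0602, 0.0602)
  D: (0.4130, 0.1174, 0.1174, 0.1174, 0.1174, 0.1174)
B > D > C > A

Key insight: Entropy is maximized by uniform distributions and minimized by concentrated distributions.

Entropies:
  H(A) = 0.5821 bits
  H(B) = 2.5850 bits
  H(C) = 1.5814 bits
  H(D) = 2.3410 bits

Ranking: B > D > C > A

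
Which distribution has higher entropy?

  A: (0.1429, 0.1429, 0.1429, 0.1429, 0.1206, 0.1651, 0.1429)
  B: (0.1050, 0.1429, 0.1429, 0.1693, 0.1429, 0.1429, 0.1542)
A

Both distributions are close to uniform, making this a harder comparison.

H(A) = 2.8023 bits
H(B) = 2.7954 bits

The distribution closer to uniform has higher entropy.
Answer: A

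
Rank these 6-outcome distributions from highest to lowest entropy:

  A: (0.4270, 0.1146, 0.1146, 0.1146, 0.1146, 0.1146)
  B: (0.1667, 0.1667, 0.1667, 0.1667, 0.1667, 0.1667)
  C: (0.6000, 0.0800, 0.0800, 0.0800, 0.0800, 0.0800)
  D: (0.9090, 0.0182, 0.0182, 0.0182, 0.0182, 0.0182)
B > A > C > D

Key insight: Entropy is maximized by uniform distributions and minimized by concentrated distributions.

Entropies:
  H(A) = 2.3150 bits
  H(B) = 2.5850 bits
  H(C) = 1.8997 bits
  H(D) = 0.6511 bits

Ranking: B > A > C > D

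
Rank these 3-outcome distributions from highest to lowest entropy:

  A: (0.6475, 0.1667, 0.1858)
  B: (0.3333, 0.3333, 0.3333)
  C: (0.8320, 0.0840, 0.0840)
B > A > C

Key insight: Entropy is maximized by uniform distributions and minimized by concentrated distributions.

- Uniform distributions have maximum entropy log₂(3) = 1.5850 bits
- The more "peaked" or concentrated a distribution, the lower its entropy

Entropies:
  H(A) = 1.2881 bits
  H(B) = 1.5850 bits
  H(C) = 0.8211 bits

Ranking: B > A > C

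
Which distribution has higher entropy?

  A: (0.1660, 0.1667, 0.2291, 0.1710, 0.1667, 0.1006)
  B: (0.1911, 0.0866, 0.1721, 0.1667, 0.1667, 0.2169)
A

Both distributions are close to uniform, making this a harder comparison.

H(A) = 2.5477 bits
H(B) = 2.5387 bits

The distribution closer to uniform has higher entropy.
Answer: A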